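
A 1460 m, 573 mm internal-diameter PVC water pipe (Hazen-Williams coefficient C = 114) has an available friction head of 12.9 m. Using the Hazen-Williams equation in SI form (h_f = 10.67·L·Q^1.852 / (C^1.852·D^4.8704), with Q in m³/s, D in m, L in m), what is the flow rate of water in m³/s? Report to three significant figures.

Q ≈ 0.571 m³/s

Rearranging: Q = [h_f·C^1.852·D^4.8704 / (10.67·L)]^(1/1.852)
Q = [12.9·114^1.852·0.573^4.8704 / (10.67·1460)]^0.540 = 0.5712 m³/s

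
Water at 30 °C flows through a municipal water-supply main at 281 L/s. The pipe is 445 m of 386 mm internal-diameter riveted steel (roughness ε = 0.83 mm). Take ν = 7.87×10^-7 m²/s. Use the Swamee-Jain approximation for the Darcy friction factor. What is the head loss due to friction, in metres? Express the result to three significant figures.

V = 4Q/(πD²) = 4·0.281/(π·0.386²) = 2.401 m/s
Re = VD/ν = 2.401·0.386/7.87×10^-7 = 1.18×10^6 → turbulent
ε/D = 0.83/386 = 0.00215
Swamee-Jain: f = 0.02409
h_f = f(L/D)V²/(2g) = 0.02409·(445/0.386)·2.401²/(2·9.81) = 8.163 m

h_f ≈ 8.16 m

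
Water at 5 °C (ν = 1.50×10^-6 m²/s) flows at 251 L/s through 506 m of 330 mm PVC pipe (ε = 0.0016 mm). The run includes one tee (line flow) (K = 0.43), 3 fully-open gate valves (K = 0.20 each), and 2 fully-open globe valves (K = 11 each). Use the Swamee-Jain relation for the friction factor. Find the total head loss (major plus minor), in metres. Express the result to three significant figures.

H_L ≈ 18.6 m

V = 4Q/(πD²) = 2.935 m/s; V²/2g = 0.4389 m
Re = 6.46×10^5, ε/D = 4.85×10^-6 → f = 0.01260 (Swamee-Jain)
Major: h_f = f(L/D)·V²/2g = 0.01260·1533·0.4389 = 8.483 m
Minor: ΣK = 23.0; h_m = ΣK·V²/2g = 10.11 m
Total H_L = 8.483 + 10.11 = 18.59 m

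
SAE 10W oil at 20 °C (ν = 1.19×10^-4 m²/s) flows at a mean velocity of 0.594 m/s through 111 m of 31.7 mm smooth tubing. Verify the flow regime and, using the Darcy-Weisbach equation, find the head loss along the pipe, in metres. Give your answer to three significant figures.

h_f ≈ 25.5 m

Re = VD/ν = 0.594·0.03170/1.19×10^-4 = 158 → laminar (Re < 2300)
f = 64/Re = 0.4045
h_f = f(L/D)V²/(2g) = 0.4045·(111/0.03170)·0.594²/(2·9.81) = 25.47 m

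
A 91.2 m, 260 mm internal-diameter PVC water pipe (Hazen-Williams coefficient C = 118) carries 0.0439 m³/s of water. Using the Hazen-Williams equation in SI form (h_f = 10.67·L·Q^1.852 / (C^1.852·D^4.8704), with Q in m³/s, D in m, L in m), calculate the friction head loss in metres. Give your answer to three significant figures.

h_f = 10.67·91.2·0.0439^1.852 / (118^1.852·0.260^4.8704) = 0.3063 m

h_f ≈ 0.306 m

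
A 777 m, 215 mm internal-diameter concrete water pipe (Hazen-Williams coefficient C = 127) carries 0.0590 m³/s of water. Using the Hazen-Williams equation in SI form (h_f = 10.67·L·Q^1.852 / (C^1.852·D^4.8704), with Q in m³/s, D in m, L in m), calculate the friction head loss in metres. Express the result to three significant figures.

h_f ≈ 9.94 m

h_f = 10.67·777·0.0590^1.852 / (127^1.852·0.215^4.8704) = 9.937 m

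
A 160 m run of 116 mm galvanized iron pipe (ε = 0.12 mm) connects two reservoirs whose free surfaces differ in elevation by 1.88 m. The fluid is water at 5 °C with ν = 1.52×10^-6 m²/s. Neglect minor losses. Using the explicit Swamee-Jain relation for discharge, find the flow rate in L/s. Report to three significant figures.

Q ≈ 11.5 L/s

Swamee-Jain (Type II): Q = -0.965·√(gD⁵h_f/L)·ln[ε/(3.7D) + √(3.17ν²L/(gD³h_f))]
√(gD⁵h_f/L) = √(9.81·0.116⁵·1.88/160) = 0.001556
ε/(3.7D) = 2.80×10^-4; √(3.17ν²L/(gD³h_f)) = 2.02×10^-4
Q = -0.965·0.001556·ln(4.813×10^-4) = 0.01147 m³/s
Check: V = 1.09 m/s, Re = 8.28×10^4, f = 0.02288, h_f = 1.89 m ≈ 1.88 m ✓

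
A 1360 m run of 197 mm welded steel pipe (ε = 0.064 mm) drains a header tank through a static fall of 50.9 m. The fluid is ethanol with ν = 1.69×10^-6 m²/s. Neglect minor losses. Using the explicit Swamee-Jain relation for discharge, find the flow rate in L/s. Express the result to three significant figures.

Q ≈ 89.1 L/s

Swamee-Jain (Type II): Q = -0.965·√(gD⁵h_f/L)·ln[ε/(3.7D) + √(3.17ν²L/(gD³h_f))]
√(gD⁵h_f/L) = √(9.81·0.197⁵·50.9/1360) = 0.01044
ε/(3.7D) = 8.78×10^-5; √(3.17ν²L/(gD³h_f)) = 5.68×10^-5
Q = -0.965·0.01044·ln(1.446×10^-4) = 0.08905 m³/s
Check: V = 2.92 m/s, Re = 3.41×10^5, f = 0.01705, h_f = 51.2 m ≈ 50.9 m ✓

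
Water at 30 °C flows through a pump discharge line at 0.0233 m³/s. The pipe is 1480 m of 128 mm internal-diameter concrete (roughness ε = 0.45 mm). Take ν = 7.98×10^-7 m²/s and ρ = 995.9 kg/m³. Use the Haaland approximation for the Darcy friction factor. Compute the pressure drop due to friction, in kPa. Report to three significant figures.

Δp ≈ 525 kPa

V = 4Q/(πD²) = 4·0.0233/(π·0.128²) = 1.811 m/s
Re = VD/ν = 1.811·0.128/7.98×10^-7 = 2.90×10^5 → turbulent
ε/D = 0.45/128 = 0.00352
Haaland: f = 0.02780
h_f = f(L/D)V²/(2g) = 0.02780·(1480/0.128)·1.811²/(2·9.81) = 53.72 m
Δp = ρg·h_f = 995.9·9.81·53.72 = 524.8 kPa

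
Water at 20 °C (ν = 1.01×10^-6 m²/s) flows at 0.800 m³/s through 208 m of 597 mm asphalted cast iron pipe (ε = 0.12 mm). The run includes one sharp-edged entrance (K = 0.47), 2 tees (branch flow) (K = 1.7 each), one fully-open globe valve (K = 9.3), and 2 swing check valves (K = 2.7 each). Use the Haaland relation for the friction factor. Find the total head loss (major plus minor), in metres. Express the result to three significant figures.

V = 4Q/(πD²) = 2.858 m/s; V²/2g = 0.4163 m
Re = 1.69×10^6, ε/D = 2.01×10^-4 → f = 0.01429 (Haaland)
Major: h_f = f(L/D)·V²/2g = 0.01429·348.4·0.4163 = 2.073 m
Minor: ΣK = 18.6; h_m = ΣK·V²/2g = 7.731 m
Total H_L = 2.073 + 7.731 = 9.803 m

H_L ≈ 9.80 m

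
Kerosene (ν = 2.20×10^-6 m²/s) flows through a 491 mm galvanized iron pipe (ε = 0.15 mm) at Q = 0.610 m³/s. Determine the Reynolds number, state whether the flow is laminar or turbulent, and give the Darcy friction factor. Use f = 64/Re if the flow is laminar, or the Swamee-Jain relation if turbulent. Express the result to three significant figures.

Re ≈ 7.19×10^5; turbulent; f ≈ 0.0161

V = 4Q/(πD²) = 3.222 m/s
Re = VD/ν = 3.222·0.491/2.20×10^-6 = 7.19×10^5
Re > 4000 → turbulent; ε/D = 3.05×10^-4
Swamee-Jain: f = 0.01606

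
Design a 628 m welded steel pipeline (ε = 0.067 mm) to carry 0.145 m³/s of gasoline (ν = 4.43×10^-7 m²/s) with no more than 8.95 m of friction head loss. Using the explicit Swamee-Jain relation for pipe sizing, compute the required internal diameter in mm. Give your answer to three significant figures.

D ≈ 287 mm

Swamee-Jain (Type III): D = 0.66·[ε^1.25·(LQ²/(gh_f))^4.75 + ν·Q^9.4·(L/(gh_f))^5.2]^0.04
LQ²/(gh_f) = 0.1504; L/(gh_f) = 7.153
Term 1 = ε^1.25·(…)^4.75 = 7.49×10^-10; Term 2 = ν·Q^9.4·(…)^5.2 = 1.61×10^-10
D = 0.66·(7.49×10^-10 + 1.61×10^-10)^0.04 = 0.2870 m = 287 mm
Check: V = 2.24 m/s, Re = 1.45×10^6, f = 0.01487, h_f = 8.33 m ≈ 8.95 m ✓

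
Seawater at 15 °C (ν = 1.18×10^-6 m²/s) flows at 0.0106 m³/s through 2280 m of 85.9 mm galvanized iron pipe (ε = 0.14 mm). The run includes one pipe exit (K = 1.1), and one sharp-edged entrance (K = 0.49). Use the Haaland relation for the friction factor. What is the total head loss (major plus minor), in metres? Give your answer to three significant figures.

V = 4Q/(πD²) = 1.829 m/s; V²/2g = 0.1705 m
Re = 1.33×10^5, ε/D = 0.00163 → f = 0.02356 (Haaland)
Major: h_f = f(L/D)·V²/2g = 0.02356·26542·0.1705 = 106.6 m
Minor: ΣK = 1.59; h_m = ΣK·V²/2g = 0.2711 m
Total H_L = 106.6 + 0.2711 = 106.9 m

H_L ≈ 107 m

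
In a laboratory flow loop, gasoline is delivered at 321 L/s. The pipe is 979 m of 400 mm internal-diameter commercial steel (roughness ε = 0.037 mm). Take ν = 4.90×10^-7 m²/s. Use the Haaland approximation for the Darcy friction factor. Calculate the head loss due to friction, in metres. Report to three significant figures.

V = 4Q/(πD²) = 4·0.321/(π·0.400²) = 2.554 m/s
Re = VD/ν = 2.554·0.400/4.90×10^-7 = 2.09×10^6 → turbulent
ε/D = 0.037/400 = 9.25×10^-5
Haaland: f = 0.01257
h_f = f(L/D)V²/(2g) = 0.01257·(979/0.400)·2.554²/(2·9.81) = 10.23 m

h_f ≈ 10.2 m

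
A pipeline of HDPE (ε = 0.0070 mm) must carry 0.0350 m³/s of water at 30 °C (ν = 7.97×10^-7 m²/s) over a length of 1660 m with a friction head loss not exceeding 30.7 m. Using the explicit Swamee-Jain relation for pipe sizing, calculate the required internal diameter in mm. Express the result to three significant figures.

D ≈ 153 mm

Swamee-Jain (Type III): D = 0.66·[ε^1.25·(LQ²/(gh_f))^4.75 + ν·Q^9.4·(L/(gh_f))^5.2]^0.04
LQ²/(gh_f) = 0.006752; L/(gh_f) = 5.512
Term 1 = ε^1.25·(…)^4.75 = 1.76×10^-17; Term 2 = ν·Q^9.4·(…)^5.2 = 1.18×10^-16
D = 0.66·(1.76×10^-17 + 1.18×10^-16)^0.04 = 0.1530 m = 153 mm
Check: V = 1.90 m/s, Re = 3.65×10^5, f = 0.01443, h_f = 28.9 m ≈ 30.7 m ✓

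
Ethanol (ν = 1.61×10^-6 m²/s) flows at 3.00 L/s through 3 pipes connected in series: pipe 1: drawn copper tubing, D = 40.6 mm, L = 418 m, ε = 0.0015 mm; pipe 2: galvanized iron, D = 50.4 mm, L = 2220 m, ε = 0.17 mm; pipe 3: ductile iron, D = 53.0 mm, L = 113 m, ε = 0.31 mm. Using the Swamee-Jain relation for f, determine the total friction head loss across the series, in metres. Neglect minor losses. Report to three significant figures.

H ≈ 215 m

Pipe 1: V = 2.317 m/s, Re = 5.84×10^4, ε/D = 3.69×10^-5, f = 0.02022, h_1 = f(L/D)V²/2g = 56.96 m
Pipe 2: V = 1.504 m/s, Re = 4.71×10^4, ε/D = 0.00337, f = 0.02980, h_2 = f(L/D)V²/2g = 151.3 m
Pipe 3: V = 1.360 m/s, Re = 4.48×10^4, ε/D = 0.00585, f = 0.03407, h_3 = f(L/D)V²/2g = 6.846 m
Series → Q common, losses add: H = Σh = 215.1 m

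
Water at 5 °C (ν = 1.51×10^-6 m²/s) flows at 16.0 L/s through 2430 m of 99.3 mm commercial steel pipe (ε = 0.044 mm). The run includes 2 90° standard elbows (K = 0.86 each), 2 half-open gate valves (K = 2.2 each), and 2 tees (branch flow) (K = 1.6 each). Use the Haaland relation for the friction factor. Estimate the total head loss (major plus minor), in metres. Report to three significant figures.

H_L ≈ 104 m

V = 4Q/(πD²) = 2.066 m/s; V²/2g = 0.2176 m
Re = 1.36×10^5, ε/D = 4.43×10^-4 → f = 0.01908 (Haaland)
Major: h_f = f(L/D)·V²/2g = 0.01908·24471·0.2176 = 101.6 m
Minor: ΣK = 9.32; h_m = ΣK·V²/2g = 2.028 m
Total H_L = 101.6 + 2.028 = 103.6 m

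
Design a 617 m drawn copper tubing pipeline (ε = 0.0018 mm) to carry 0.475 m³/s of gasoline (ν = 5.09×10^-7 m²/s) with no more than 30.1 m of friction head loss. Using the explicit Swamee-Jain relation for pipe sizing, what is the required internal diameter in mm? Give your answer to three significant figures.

Swamee-Jain (Type III): D = 0.66·[ε^1.25·(LQ²/(gh_f))^4.75 + ν·Q^9.4·(L/(gh_f))^5.2]^0.04
LQ²/(gh_f) = 0.4715; L/(gh_f) = 2.090
Term 1 = ε^1.25·(…)^4.75 = 1.85×10^-9; Term 2 = ν·Q^9.4·(…)^5.2 = 2.15×10^-8
D = 0.66·(1.85×10^-9 + 2.15×10^-8)^0.04 = 0.3268 m = 327 mm
Check: V = 5.66 m/s, Re = 3.64×10^6, f = 0.009751, h_f = 30.1 m ≈ 30.1 m ✓

D ≈ 327 mm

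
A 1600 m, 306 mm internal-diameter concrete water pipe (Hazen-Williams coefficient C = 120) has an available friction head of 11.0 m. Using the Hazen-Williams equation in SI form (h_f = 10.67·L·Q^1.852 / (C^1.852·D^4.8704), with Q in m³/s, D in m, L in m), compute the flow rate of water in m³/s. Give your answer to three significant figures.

Rearranging: Q = [h_f·C^1.852·D^4.8704 / (10.67·L)]^(1/1.852)
Q = [11.0·120^1.852·0.306^4.8704 / (10.67·1600)]^0.540 = 0.1009 m³/s

Q ≈ 0.101 m³/s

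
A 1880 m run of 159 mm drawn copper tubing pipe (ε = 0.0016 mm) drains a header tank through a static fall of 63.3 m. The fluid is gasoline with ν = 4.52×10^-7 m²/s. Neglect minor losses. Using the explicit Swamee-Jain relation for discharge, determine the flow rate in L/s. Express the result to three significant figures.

Swamee-Jain (Type II): Q = -0.965·√(gD⁵h_f/L)·ln[ε/(3.7D) + √(3.17ν²L/(gD³h_f))]
√(gD⁵h_f/L) = √(9.81·0.159⁵·63.3/1880) = 0.005794
ε/(3.7D) = 2.72×10^-6; √(3.17ν²L/(gD³h_f)) = 2.21×10^-5
Q = -0.965·0.005794·ln(2.481×10^-5) = 0.05929 m³/s
Check: V = 2.99 m/s, Re = 1.05×10^6, f = 0.01177, h_f = 63.2 m ≈ 63.3 m ✓

Q ≈ 59.3 L/s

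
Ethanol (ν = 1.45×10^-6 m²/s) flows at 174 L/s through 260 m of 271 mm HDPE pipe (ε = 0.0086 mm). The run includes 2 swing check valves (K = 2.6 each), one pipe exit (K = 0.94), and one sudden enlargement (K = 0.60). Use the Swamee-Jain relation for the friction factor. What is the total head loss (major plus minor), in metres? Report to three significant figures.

H_L ≈ 9.06 m

V = 4Q/(πD²) = 3.017 m/s; V²/2g = 0.4638 m
Re = 5.64×10^5, ε/D = 3.17×10^-5 → f = 0.01334 (Swamee-Jain)
Major: h_f = f(L/D)·V²/2g = 0.01334·959.4·0.4638 = 5.935 m
Minor: ΣK = 6.74; h_m = ΣK·V²/2g = 3.126 m
Total H_L = 5.935 + 3.126 = 9.062 m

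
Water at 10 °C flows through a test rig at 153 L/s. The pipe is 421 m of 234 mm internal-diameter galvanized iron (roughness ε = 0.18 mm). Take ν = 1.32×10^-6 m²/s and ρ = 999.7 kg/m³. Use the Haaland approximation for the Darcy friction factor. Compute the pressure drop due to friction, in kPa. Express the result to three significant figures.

Δp ≈ 216 kPa

V = 4Q/(πD²) = 4·0.153/(π·0.234²) = 3.558 m/s
Re = VD/ν = 3.558·0.234/1.32×10^-6 = 6.31×10^5 → turbulent
ε/D = 0.18/234 = 7.69×10^-4
Haaland: f = 0.01898
h_f = f(L/D)V²/(2g) = 0.01898·(421/0.234)·3.558²/(2·9.81) = 22.03 m
Δp = ρg·h_f = 999.7·9.81·22.03 = 216.0 kPa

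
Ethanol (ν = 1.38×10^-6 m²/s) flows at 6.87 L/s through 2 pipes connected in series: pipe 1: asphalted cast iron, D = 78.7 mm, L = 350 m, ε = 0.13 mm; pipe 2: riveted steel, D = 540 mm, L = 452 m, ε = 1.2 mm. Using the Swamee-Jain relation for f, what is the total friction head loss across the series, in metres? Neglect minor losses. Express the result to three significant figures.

Pipe 1: V = 1.412 m/s, Re = 8.05×10^4, ε/D = 0.00165, f = 0.02479, h_1 = f(L/D)V²/2g = 11.21 m
Pipe 2: V = 0.03000 m/s, Re = 1.17×10^4, ε/D = 0.00222, f = 0.03347, h_2 = f(L/D)V²/2g = 0.001285 m
Series → Q common, losses add: H = Σh = 11.21 m

H ≈ 11.2 m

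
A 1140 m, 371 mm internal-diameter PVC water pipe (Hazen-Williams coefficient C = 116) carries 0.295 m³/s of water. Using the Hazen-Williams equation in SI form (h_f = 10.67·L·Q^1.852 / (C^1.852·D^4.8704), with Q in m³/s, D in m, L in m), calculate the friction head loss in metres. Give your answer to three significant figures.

h_f ≈ 23.8 m

h_f = 10.67·1140·0.295^1.852 / (116^1.852·0.371^4.8704) = 23.83 m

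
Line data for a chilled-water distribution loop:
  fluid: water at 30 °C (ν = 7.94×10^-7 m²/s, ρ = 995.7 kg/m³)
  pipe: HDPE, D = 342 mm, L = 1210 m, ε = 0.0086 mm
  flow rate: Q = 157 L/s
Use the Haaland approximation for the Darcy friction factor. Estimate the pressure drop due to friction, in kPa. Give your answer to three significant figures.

Δp ≈ 64.8 kPa

V = 4Q/(πD²) = 4·0.157/(π·0.342²) = 1.709 m/s
Re = VD/ν = 1.709·0.342/7.94×10^-7 = 7.36×10^5 → turbulent
ε/D = 0.0086/342 = 2.51×10^-5
Haaland: f = 0.01259
h_f = f(L/D)V²/(2g) = 0.01259·(1210/0.342)·1.709²/(2·9.81) = 6.634 m
Δp = ρg·h_f = 995.7·9.81·6.634 = 64.79 kPa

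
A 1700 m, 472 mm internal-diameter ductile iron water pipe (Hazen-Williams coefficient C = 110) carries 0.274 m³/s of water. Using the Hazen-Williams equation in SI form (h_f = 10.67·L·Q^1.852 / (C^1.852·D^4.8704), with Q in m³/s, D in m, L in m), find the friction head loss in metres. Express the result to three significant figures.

h_f ≈ 10.6 m

h_f = 10.67·1700·0.274^1.852 / (110^1.852·0.472^4.8704) = 10.59 m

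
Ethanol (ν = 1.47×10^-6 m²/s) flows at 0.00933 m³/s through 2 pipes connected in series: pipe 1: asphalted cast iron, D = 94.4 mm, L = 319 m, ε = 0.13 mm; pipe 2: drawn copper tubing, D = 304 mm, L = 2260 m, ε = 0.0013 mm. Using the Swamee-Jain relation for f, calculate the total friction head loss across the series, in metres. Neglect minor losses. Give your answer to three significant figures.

Pipe 1: V = 1.333 m/s, Re = 8.56×10^4, ε/D = 0.00138, f = 0.02388, h_1 = f(L/D)V²/2g = 7.308 m
Pipe 2: V = 0.1285 m/s, Re = 2.66×10^4, ε/D = 4.28×10^-6, f = 0.02408, h_2 = f(L/D)V²/2g = 0.1507 m
Series → Q common, losses add: H = Σh = 7.458 m

H ≈ 7.46 m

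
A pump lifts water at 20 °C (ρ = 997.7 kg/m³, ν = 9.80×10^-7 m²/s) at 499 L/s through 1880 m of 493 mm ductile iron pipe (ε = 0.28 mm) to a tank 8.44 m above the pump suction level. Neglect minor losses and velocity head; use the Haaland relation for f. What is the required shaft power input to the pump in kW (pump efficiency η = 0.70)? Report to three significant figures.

P_shaft ≈ 221 kW

V = 4Q/(πD²) = 2.614 m/s; Re = 1.32×10^6; ε/D = 5.68×10^-4; f = 0.01753
h_f = f(L/D)V²/2g = 23.28 m
Total head H = z + h_f = 8.44 + 23.28 = 31.72 m
P_hyd = ρgQH = 997.7·9.81·0.499·31.72 = 154.9 kW
P_shaft = P_hyd/η = 154.9/0.70 = 221.3 kW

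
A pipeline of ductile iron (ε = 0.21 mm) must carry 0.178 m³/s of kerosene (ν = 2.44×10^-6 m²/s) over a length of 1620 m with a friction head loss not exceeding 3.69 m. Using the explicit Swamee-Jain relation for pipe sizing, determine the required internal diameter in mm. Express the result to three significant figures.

Swamee-Jain (Type III): D = 0.66·[ε^1.25·(LQ²/(gh_f))^4.75 + ν·Q^9.4·(L/(gh_f))^5.2]^0.04
LQ²/(gh_f) = 1.418; L/(gh_f) = 44.75
Term 1 = ε^1.25·(…)^4.75 = 1.33×10^-4; Term 2 = ν·Q^9.4·(…)^5.2 = 8.43×10^-5
D = 0.66·(1.33×10^-4 + 8.43×10^-5)^0.04 = 0.4710 m = 471 mm
Check: V = 1.02 m/s, Re = 1.97×10^5, f = 0.01867, h_f = 3.42 m ≈ 3.69 m ✓

D ≈ 471 mm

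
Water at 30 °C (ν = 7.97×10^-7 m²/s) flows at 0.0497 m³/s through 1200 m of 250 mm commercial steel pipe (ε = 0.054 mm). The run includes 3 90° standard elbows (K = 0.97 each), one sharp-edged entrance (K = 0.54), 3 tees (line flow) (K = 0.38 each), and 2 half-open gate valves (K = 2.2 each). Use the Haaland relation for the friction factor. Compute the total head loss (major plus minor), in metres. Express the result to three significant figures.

V = 4Q/(πD²) = 1.012 m/s; V²/2g = 0.05225 m
Re = 3.18×10^5, ε/D = 2.16×10^-4 → f = 0.01609 (Haaland)
Major: h_f = f(L/D)·V²/2g = 0.01609·4800·0.05225 = 4.035 m
Minor: ΣK = 8.99; h_m = ΣK·V²/2g = 0.4697 m
Total H_L = 4.035 + 0.4697 = 4.505 m

H_L ≈ 4.50 m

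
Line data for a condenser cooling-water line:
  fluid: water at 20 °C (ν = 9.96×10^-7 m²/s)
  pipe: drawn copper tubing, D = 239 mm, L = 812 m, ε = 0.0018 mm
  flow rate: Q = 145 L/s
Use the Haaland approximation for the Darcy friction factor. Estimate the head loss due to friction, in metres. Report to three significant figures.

h_f ≈ 22.1 m

V = 4Q/(πD²) = 4·0.145/(π·0.239²) = 3.232 m/s
Re = VD/ν = 3.232·0.239/9.96×10^-7 = 7.76×10^5 → turbulent
ε/D = 0.0018/239 = 7.53×10^-6
Haaland: f = 0.01221
h_f = f(L/D)V²/(2g) = 0.01221·(812/0.239)·3.232²/(2·9.81) = 22.09 m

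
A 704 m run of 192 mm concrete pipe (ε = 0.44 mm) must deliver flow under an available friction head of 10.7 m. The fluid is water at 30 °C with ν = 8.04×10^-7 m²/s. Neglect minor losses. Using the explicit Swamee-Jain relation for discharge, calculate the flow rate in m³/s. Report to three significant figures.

Swamee-Jain (Type II): Q = -0.965·√(gD⁵h_f/L)·ln[ε/(3.7D) + √(3.17ν²L/(gD³h_f))]
√(gD⁵h_f/L) = √(9.81·0.192⁵·10.7/704) = 0.006237
ε/(3.7D) = 6.19×10^-4; √(3.17ν²L/(gD³h_f)) = 4.41×10^-5
Q = -0.965·0.006237·ln(6.634×10^-4) = 0.04405 m³/s
Check: V = 1.52 m/s, Re = 3.63×10^5, f = 0.02488, h_f = 10.8 m ≈ 10.7 m ✓

Q ≈ 0.0440 m³/s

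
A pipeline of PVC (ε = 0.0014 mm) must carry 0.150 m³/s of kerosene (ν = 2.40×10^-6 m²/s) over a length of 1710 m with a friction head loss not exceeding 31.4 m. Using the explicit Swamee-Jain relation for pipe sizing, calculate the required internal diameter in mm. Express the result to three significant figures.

D ≈ 275 mm

Swamee-Jain (Type III): D = 0.66·[ε^1.25·(LQ²/(gh_f))^4.75 + ν·Q^9.4·(L/(gh_f))^5.2]^0.04
LQ²/(gh_f) = 0.1249; L/(gh_f) = 5.551
Term 1 = ε^1.25·(…)^4.75 = 2.46×10^-12; Term 2 = ν·Q^9.4·(…)^5.2 = 3.21×10^-10
D = 0.66·(2.46×10^-12 + 3.21×10^-10)^0.04 = 0.2754 m = 275 mm
Check: V = 2.52 m/s, Re = 2.89×10^5, f = 0.01453, h_f = 29.2 m ≈ 31.4 m ✓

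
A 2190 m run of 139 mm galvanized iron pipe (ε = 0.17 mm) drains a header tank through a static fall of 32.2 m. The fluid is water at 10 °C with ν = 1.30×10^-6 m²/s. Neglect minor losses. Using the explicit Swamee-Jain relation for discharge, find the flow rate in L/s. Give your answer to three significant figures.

Q ≈ 20.4 L/s

Swamee-Jain (Type II): Q = -0.965·√(gD⁵h_f/L)·ln[ε/(3.7D) + √(3.17ν²L/(gD³h_f))]
√(gD⁵h_f/L) = √(9.81·0.139⁵·32.2/2190) = 0.002736
ε/(3.7D) = 3.31×10^-4; √(3.17ν²L/(gD³h_f)) = 1.18×10^-4
Q = -0.965·0.002736·ln(4.481×10^-4) = 0.02036 m³/s
Check: V = 1.34 m/s, Re = 1.43×10^5, f = 0.02247, h_f = 32.5 m ≈ 32.2 m ✓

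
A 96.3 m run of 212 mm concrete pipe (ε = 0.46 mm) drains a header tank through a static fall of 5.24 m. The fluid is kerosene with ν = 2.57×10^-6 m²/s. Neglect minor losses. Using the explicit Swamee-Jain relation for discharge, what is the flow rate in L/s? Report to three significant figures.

Swamee-Jain (Type II): Q = -0.965·√(gD⁵h_f/L)·ln[ε/(3.7D) + √(3.17ν²L/(gD³h_f))]
√(gD⁵h_f/L) = √(9.81·0.212⁵·5.24/96.3) = 0.01512
ε/(3.7D) = 5.86×10^-4; √(3.17ν²L/(gD³h_f)) = 6.42×10^-5
Q = -0.965·0.01512·ln(6.506×10^-4) = 0.1071 m³/s
Check: V = 3.03 m/s, Re = 2.50×10^5, f = 0.02478, h_f = 5.28 m ≈ 5.24 m ✓

Q ≈ 107 L/s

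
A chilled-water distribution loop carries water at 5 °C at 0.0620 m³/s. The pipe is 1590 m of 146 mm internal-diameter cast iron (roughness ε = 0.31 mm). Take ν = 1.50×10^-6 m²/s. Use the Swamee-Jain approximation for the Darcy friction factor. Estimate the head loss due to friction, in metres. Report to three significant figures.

V = 4Q/(πD²) = 4·0.0620/(π·0.146²) = 3.703 m/s
Re = VD/ν = 3.703·0.146/1.50×10^-6 = 3.60×10^5 → turbulent
ε/D = 0.31/146 = 0.00212
Swamee-Jain: f = 0.02442
h_f = f(L/D)V²/(2g) = 0.02442·(1590/0.146)·3.703²/(2·9.81) = 185.9 m

h_f ≈ 186 m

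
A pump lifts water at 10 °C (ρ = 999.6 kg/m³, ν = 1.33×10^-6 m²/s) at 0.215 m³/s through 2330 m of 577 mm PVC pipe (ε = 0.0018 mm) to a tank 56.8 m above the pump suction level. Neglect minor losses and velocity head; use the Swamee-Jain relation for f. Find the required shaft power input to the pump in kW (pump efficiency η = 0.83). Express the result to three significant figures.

V = 4Q/(πD²) = 0.8222 m/s; Re = 3.57×10^5; ε/D = 3.12×10^-6; f = 0.01396
h_f = f(L/D)V²/2g = 1.942 m
Total head H = z + h_f = 56.8 + 1.942 = 58.74 m
P_hyd = ρgQH = 999.6·9.81·0.215·58.74 = 123.8 kW
P_shaft = P_hyd/η = 123.8/0.83 = 149.2 kW

P_shaft ≈ 149 kW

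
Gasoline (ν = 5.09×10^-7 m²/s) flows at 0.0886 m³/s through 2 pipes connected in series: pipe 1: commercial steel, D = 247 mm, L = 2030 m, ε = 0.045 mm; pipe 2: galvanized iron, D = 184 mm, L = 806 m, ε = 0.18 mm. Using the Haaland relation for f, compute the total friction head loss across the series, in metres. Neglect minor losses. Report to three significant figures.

Pipe 1: V = 1.849 m/s, Re = 8.97×10^5, ε/D = 1.82×10^-4, f = 0.01449, h_1 = f(L/D)V²/2g = 20.75 m
Pipe 2: V = 3.332 m/s, Re = 1.20×10^6, ε/D = 9.78×10^-4, f = 0.01980, h_2 = f(L/D)V²/2g = 49.07 m
Series → Q common, losses add: H = Σh = 69.82 m

H ≈ 69.8 m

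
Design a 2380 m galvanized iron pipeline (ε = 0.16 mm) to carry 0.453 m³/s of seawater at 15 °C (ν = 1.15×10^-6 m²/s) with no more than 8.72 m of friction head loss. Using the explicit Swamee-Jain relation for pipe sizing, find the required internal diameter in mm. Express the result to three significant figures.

Swamee-Jain (Type III): D = 0.66·[ε^1.25·(LQ²/(gh_f))^4.75 + ν·Q^9.4·(L/(gh_f))^5.2]^0.04
LQ²/(gh_f) = 5.709; L/(gh_f) = 27.82
Term 1 = ε^1.25·(…)^4.75 = 0.0706; Term 2 = ν·Q^9.4·(…)^5.2 = 0.0218
D = 0.66·(0.0706 + 0.0218)^0.04 = 0.6000 m = 600 mm
Check: V = 1.60 m/s, Re = 8.36×10^5, f = 0.01559, h_f = 8.09 m ≈ 8.72 m ✓

D ≈ 600 mm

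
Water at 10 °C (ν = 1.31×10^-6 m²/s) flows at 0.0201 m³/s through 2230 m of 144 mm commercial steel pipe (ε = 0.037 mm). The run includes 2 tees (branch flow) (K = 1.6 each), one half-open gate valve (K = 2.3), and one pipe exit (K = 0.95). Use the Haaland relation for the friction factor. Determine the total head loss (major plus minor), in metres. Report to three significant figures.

V = 4Q/(πD²) = 1.234 m/s; V²/2g = 0.07764 m
Re = 1.36×10^5, ε/D = 2.57×10^-4 → f = 0.01814 (Haaland)
Major: h_f = f(L/D)·V²/2g = 0.01814·15486·0.07764 = 21.81 m
Minor: ΣK = 6.45; h_m = ΣK·V²/2g = 0.5008 m
Total H_L = 21.81 + 0.5008 = 22.31 m

H_L ≈ 22.3 m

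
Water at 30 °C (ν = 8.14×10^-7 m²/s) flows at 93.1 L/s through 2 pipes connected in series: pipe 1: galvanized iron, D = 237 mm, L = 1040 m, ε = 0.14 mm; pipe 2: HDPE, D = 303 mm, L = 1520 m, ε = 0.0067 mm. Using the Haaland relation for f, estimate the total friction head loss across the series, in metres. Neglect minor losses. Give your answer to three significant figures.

H ≈ 23.6 m

Pipe 1: V = 2.110 m/s, Re = 6.14×10^5, ε/D = 5.91×10^-4, f = 0.01800, h_1 = f(L/D)V²/2g = 17.93 m
Pipe 2: V = 1.291 m/s, Re = 4.81×10^5, ε/D = 2.21×10^-5, f = 0.01341, h_2 = f(L/D)V²/2g = 5.716 m
Series → Q common, losses add: H = Σh = 23.64 m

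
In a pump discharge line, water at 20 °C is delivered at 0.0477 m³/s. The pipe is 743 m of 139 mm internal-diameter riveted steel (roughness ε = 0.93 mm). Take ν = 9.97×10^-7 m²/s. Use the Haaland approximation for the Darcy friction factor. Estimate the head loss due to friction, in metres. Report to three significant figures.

V = 4Q/(πD²) = 4·0.0477/(π·0.139²) = 3.143 m/s
Re = VD/ν = 3.143·0.139/9.97×10^-7 = 4.38×10^5 → turbulent
ε/D = 0.93/139 = 0.00669
Haaland: f = 0.03346
h_f = f(L/D)V²/(2g) = 0.03346·(743/0.139)·3.143²/(2·9.81) = 90.09 m

h_f ≈ 90.1 m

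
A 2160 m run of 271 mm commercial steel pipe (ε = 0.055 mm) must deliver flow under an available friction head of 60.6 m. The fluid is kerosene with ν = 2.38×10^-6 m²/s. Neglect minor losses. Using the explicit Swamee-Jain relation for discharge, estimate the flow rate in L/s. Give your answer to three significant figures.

Q ≈ 176 L/s

Swamee-Jain (Type II): Q = -0.965·√(gD⁵h_f/L)·ln[ε/(3.7D) + √(3.17ν²L/(gD³h_f))]
√(gD⁵h_f/L) = √(9.81·0.271⁵·60.6/2160) = 0.02006
ε/(3.7D) = 5.49×10^-5; √(3.17ν²L/(gD³h_f)) = 5.73×10^-5
Q = -0.965·0.02006·ln(1.121×10^-4) = 0.1761 m³/s
Check: V = 3.05 m/s, Re = 3.48×10^5, f = 0.01608, h_f = 60.9 m ≈ 60.6 m ✓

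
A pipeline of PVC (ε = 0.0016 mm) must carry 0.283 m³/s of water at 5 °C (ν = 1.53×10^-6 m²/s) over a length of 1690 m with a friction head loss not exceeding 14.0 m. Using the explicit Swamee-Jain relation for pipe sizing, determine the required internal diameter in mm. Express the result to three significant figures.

D ≈ 405 mm

Swamee-Jain (Type III): D = 0.66·[ε^1.25·(LQ²/(gh_f))^4.75 + ν·Q^9.4·(L/(gh_f))^5.2]^0.04
LQ²/(gh_f) = 0.9855; L/(gh_f) = 12.31
Term 1 = ε^1.25·(…)^4.75 = 5.31×10^-8; Term 2 = ν·Q^9.4·(…)^5.2 = 5.01×10^-6
D = 0.66·(5.31×10^-8 + 5.01×10^-6)^0.04 = 0.4053 m = 405 mm
Check: V = 2.19 m/s, Re = 5.81×10^5, f = 0.01282, h_f = 13.1 m ≈ 14.0 m ✓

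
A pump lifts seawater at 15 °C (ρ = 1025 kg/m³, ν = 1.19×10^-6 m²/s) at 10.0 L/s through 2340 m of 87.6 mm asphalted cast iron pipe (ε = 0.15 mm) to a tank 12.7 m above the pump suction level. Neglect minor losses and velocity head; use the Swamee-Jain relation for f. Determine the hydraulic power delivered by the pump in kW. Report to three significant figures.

V = 4Q/(πD²) = 1.659 m/s; Re = 1.22×10^5; ε/D = 0.00171; f = 0.02424
h_f = f(L/D)V²/2g = 90.85 m
Total head H = z + h_f = 12.7 + 90.85 = 103.6 m
P_hyd = ρgQH = 1025·9.81·0.0100·103.6 = 10.41 kW

P_hyd ≈ 10.4 kW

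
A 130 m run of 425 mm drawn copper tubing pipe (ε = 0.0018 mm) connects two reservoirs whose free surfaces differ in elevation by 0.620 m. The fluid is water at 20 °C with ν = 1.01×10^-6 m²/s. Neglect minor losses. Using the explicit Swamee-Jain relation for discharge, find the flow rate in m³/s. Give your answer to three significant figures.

Q ≈ 0.255 m³/s

Swamee-Jain (Type II): Q = -0.965·√(gD⁵h_f/L)·ln[ε/(3.7D) + √(3.17ν²L/(gD³h_f))]
√(gD⁵h_f/L) = √(9.81·0.425⁵·0.620/130) = 0.02547
ε/(3.7D) = 1.14×10^-6; √(3.17ν²L/(gD³h_f)) = 3.00×10^-5
Q = -0.965·0.02547·ln(3.115×10^-5) = 0.2550 m³/s
Check: V = 1.80 m/s, Re = 7.57×10^5, f = 0.01226, h_f = 0.618 m ≈ 0.620 m ✓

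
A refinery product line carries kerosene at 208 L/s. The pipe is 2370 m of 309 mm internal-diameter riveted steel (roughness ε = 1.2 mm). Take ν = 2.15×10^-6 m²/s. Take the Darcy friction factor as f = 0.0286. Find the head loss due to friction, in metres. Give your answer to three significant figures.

V = 4Q/(πD²) = 4·0.208/(π·0.309²) = 2.774 m/s
h_f = f(L/D)V²/(2g) = 0.02860·(2370/0.309)·2.774²/(2·9.81) = 86.01 m

h_f ≈ 86.0 m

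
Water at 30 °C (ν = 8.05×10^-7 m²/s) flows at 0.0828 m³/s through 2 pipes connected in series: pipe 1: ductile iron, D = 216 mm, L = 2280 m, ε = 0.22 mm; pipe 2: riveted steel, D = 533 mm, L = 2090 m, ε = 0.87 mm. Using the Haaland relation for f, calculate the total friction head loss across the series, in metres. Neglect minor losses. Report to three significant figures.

Pipe 1: V = 2.260 m/s, Re = 6.06×10^5, ε/D = 0.00102, f = 0.02019, h_1 = f(L/D)V²/2g = 55.46 m
Pipe 2: V = 0.3711 m/s, Re = 2.46×10^5, ε/D = 0.00163, f = 0.02299, h_2 = f(L/D)V²/2g = 0.6327 m
Series → Q common, losses add: H = Σh = 56.10 m

H ≈ 56.1 m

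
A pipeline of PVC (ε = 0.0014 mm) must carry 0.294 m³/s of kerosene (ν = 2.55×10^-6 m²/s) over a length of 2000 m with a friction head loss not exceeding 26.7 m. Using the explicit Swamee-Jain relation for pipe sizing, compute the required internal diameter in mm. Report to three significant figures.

D ≈ 380 mm

Swamee-Jain (Type III): D = 0.66·[ε^1.25·(LQ²/(gh_f))^4.75 + ν·Q^9.4·(L/(gh_f))^5.2]^0.04
LQ²/(gh_f) = 0.6600; L/(gh_f) = 7.636
Term 1 = ε^1.25·(…)^4.75 = 6.69×10^-9; Term 2 = ν·Q^9.4·(…)^5.2 = 1.00×10^-6
D = 0.66·(6.69×10^-9 + 1.00×10^-6)^0.04 = 0.3799 m = 380 mm
Check: V = 2.59 m/s, Re = 3.86×10^5, f = 0.01377, h_f = 24.9 m ≈ 26.7 m ✓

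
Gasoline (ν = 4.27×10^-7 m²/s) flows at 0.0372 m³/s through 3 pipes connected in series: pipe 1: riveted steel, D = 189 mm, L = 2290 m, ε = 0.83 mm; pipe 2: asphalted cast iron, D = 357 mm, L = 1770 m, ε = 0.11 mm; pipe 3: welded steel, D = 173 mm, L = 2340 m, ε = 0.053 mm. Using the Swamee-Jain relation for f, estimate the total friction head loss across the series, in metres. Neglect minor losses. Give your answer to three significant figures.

H ≈ 60.5 m

Pipe 1: V = 1.326 m/s, Re = 5.87×10^5, ε/D = 0.00439, f = 0.02948, h_1 = f(L/D)V²/2g = 32.00 m
Pipe 2: V = 0.3716 m/s, Re = 3.11×10^5, ε/D = 3.08×10^-4, f = 0.01706, h_2 = f(L/D)V²/2g = 0.5955 m
Pipe 3: V = 1.583 m/s, Re = 6.41×10^5, ε/D = 3.06×10^-4, f = 0.01617, h_3 = f(L/D)V²/2g = 27.92 m
Series → Q common, losses add: H = Σh = 60.52 m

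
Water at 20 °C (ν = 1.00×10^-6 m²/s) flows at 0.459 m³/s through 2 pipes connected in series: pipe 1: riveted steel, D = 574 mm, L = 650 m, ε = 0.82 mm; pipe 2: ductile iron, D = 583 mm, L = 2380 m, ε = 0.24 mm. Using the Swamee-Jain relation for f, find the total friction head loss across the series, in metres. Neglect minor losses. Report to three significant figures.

Pipe 1: V = 1.774 m/s, Re = 1.02×10^6, ε/D = 0.00143, f = 0.02177, h_1 = f(L/D)V²/2g = 3.953 m
Pipe 2: V = 1.719 m/s, Re = 1.00×10^6, ε/D = 4.12×10^-4, f = 0.01667, h_2 = f(L/D)V²/2g = 10.25 m
Series → Q common, losses add: H = Σh = 14.21 m

H ≈ 14.2 m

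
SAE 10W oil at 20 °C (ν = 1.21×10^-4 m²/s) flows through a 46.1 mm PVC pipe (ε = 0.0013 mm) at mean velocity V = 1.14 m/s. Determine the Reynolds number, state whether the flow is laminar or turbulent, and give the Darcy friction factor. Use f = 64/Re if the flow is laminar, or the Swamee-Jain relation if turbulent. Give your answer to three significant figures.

Re ≈ 434; laminar; f = 64/Re ≈ 0.147

Re = VD/ν = 1.140·0.0461/1.21×10^-4 = 434
Re < 2300 → laminar → f = 64/Re = 0.1474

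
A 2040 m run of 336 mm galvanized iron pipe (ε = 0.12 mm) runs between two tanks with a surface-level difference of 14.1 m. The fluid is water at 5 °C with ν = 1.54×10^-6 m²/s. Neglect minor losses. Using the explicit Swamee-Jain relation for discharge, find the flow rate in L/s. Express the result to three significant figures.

Q ≈ 145 L/s

Swamee-Jain (Type II): Q = -0.965·√(gD⁵h_f/L)·ln[ε/(3.7D) + √(3.17ν²L/(gD³h_f))]
√(gD⁵h_f/L) = √(9.81·0.336⁵·14.1/2040) = 0.01704
ε/(3.7D) = 9.65×10^-5; √(3.17ν²L/(gD³h_f)) = 5.41×10^-5
Q = -0.965·0.01704·ln(1.506×10^-4) = 0.1447 m³/s
Check: V = 1.63 m/s, Re = 3.56×10^5, f = 0.01721, h_f = 14.2 m ≈ 14.1 m ✓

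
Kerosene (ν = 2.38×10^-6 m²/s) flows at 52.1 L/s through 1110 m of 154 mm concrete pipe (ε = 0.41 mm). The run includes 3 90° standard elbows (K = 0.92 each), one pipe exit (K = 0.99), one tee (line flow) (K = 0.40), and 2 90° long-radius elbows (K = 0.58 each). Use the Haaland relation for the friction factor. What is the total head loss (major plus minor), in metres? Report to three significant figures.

H_L ≈ 77.1 m

V = 4Q/(πD²) = 2.797 m/s; V²/2g = 0.3988 m
Re = 1.81×10^5, ε/D = 0.00266 → f = 0.02608 (Haaland)
Major: h_f = f(L/D)·V²/2g = 0.02608·7208·0.3988 = 74.95 m
Minor: ΣK = 5.31; h_m = ΣK·V²/2g = 2.117 m
Total H_L = 74.95 + 2.117 = 77.06 m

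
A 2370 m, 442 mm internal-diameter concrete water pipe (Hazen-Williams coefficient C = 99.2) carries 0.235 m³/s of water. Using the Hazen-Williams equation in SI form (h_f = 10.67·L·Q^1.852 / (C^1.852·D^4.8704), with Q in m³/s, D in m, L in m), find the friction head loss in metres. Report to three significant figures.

h_f = 10.67·2370·0.235^1.852 / (99.2^1.852·0.442^4.8704) = 18.52 m

h_f ≈ 18.5 m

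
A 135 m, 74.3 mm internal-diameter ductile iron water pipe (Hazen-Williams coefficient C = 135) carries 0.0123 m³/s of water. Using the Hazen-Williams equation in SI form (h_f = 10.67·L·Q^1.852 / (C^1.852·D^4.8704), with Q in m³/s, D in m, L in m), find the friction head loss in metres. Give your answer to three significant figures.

h_f ≈ 14.9 m

h_f = 10.67·135·0.0123^1.852 / (135^1.852·0.0743^4.8704) = 14.94 m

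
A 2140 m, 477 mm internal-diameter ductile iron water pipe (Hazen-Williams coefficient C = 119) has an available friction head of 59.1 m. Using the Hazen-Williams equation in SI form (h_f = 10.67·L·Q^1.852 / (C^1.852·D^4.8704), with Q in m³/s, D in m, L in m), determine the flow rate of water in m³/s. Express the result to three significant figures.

Q ≈ 0.681 m³/s

Rearranging: Q = [h_f·C^1.852·D^4.8704 / (10.67·L)]^(1/1.852)
Q = [59.1·119^1.852·0.477^4.8704 / (10.67·2140)]^0.540 = 0.6812 m³/s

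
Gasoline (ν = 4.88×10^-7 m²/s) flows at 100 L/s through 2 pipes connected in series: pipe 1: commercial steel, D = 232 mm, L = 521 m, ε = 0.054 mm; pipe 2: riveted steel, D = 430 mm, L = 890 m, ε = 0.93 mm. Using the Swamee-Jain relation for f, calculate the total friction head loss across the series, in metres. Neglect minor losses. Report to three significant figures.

Pipe 1: V = 2.366 m/s, Re = 1.12×10^6, ε/D = 2.33×10^-4, f = 0.01503, h_1 = f(L/D)V²/2g = 9.626 m
Pipe 2: V = 0.6886 m/s, Re = 6.07×10^5, ε/D = 0.00216, f = 0.02430, h_2 = f(L/D)V²/2g = 1.216 m
Series → Q common, losses add: H = Σh = 10.84 m

H ≈ 10.8 m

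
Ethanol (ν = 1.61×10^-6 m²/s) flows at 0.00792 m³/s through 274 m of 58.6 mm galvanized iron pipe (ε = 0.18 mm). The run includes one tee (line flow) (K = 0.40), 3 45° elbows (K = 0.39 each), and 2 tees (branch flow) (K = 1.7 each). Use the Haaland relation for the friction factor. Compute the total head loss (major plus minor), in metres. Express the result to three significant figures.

V = 4Q/(πD²) = 2.937 m/s; V²/2g = 0.4395 m
Re = 1.07×10^5, ε/D = 0.00307 → f = 0.02748 (Haaland)
Major: h_f = f(L/D)·V²/2g = 0.02748·4676·0.4395 = 56.46 m
Minor: ΣK = 4.97; h_m = ΣK·V²/2g = 2.184 m
Total H_L = 56.46 + 2.184 = 58.65 m

H_L ≈ 58.6 m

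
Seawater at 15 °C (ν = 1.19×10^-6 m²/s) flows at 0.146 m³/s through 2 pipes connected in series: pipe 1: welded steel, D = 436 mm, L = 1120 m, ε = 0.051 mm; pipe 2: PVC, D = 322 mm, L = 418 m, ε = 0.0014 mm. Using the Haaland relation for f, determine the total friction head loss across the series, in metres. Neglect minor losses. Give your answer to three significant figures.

Pipe 1: V = 0.9779 m/s, Re = 3.58×10^5, ε/D = 1.17×10^-4, f = 0.01503, h_1 = f(L/D)V²/2g = 1.881 m
Pipe 2: V = 1.793 m/s, Re = 4.85×10^5, ε/D = 4.35×10^-6, f = 0.01318, h_2 = f(L/D)V²/2g = 2.803 m
Series → Q common, losses add: H = Σh = 4.685 m

H ≈ 4.68 m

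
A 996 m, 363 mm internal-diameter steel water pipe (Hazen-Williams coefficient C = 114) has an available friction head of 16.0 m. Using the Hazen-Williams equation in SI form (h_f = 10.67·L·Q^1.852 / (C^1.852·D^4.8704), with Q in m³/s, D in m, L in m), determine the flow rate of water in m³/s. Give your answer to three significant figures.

Rearranging: Q = [h_f·C^1.852·D^4.8704 / (10.67·L)]^(1/1.852)
Q = [16.0·114^1.852·0.363^4.8704 / (10.67·996)]^0.540 = 0.2375 m³/s

Q ≈ 0.237 m³/s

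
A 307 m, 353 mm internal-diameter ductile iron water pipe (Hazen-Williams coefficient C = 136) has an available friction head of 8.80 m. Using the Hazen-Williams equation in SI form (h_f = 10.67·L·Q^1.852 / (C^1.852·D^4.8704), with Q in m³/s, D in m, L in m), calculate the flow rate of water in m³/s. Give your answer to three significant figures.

Rearranging: Q = [h_f·C^1.852·D^4.8704 / (10.67·L)]^(1/1.852)
Q = [8.80·136^1.852·0.353^4.8704 / (10.67·307)]^0.540 = 0.3599 m³/s

Q ≈ 0.360 m³/s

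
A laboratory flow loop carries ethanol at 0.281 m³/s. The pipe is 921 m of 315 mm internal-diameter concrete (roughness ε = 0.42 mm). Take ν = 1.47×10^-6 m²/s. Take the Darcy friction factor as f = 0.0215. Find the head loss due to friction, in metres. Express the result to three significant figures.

V = 4Q/(πD²) = 4·0.281/(π·0.315²) = 3.606 m/s
h_f = f(L/D)V²/(2g) = 0.02150·(921/0.315)·3.606²/(2·9.81) = 41.66 m

h_f ≈ 41.7 m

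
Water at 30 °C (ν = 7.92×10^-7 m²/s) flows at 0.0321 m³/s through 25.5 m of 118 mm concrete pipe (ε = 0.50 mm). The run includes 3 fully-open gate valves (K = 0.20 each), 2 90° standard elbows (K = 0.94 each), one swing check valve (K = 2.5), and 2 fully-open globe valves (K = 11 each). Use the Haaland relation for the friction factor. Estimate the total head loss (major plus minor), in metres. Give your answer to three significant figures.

H_L ≈ 14.6 m

V = 4Q/(πD²) = 2.935 m/s; V²/2g = 0.4391 m
Re = 4.37×10^5, ε/D = 0.00424 → f = 0.02918 (Haaland)
Major: h_f = f(L/D)·V²/2g = 0.02918·216.1·0.4391 = 2.769 m
Minor: ΣK = 27.0; h_m = ΣK·V²/2g = 11.85 m
Total H_L = 2.769 + 11.85 = 14.62 m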